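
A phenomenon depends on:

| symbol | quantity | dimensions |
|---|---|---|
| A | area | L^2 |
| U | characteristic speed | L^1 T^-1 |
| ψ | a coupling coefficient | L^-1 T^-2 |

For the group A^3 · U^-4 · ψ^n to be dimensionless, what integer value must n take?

Balance the L exponent: (-1)·n from ψ, plus 3·(2) − 4·(1) = 2 from the rest, must sum to zero.
−n + 2 = 0, so n = 2.

2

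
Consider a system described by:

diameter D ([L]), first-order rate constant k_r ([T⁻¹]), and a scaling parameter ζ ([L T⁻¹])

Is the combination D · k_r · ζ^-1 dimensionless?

yes

Sum the exponent of each base dimension across the product:
  L: [D]_L + [k_r]_L − [ζ]_L = (1) + (0) − (1) = 0
  T: [D]_T + [k_r]_T − [ζ]_T = (0) + (-1) − (-1) = 0
All base exponents vanish — dimensionless.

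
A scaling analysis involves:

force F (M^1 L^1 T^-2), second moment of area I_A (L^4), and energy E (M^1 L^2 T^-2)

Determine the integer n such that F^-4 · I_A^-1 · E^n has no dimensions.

4

Balance the M exponent: (1)·n from E, plus −4·(1) − (0) = -4 from the rest, must sum to zero.
n − 4 = 0, so n = 4.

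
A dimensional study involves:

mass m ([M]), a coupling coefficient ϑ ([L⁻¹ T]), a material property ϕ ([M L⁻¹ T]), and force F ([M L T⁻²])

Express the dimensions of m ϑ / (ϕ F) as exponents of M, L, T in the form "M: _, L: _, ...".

Collect each base-dimension exponent across the product:
  M: (1) + (0) − (1) − (1) = -1
  L: (0) + (-1) − (-1) − (1) = -1
  T: (0) + (1) − (1) − (-2) = 2
So the dimensions are [M⁻¹ L⁻¹ T²].

M: -1, L: -1, T: 2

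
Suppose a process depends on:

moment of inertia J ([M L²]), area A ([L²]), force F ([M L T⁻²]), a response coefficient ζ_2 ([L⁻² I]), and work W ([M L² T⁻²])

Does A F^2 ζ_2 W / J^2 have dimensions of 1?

Sum the exponent of each base dimension across the product:
  M: −2·[J]_M + [A]_M + 2·[F]_M + [ζ_2]_M + [W]_M = −2·(1) + (0) + 2·(1) + (0) + (1) = 1
  L: −2·[J]_L + [A]_L + 2·[F]_L + [ζ_2]_L + [W]_L = −2·(2) + (2) + 2·(1) + (-2) + (2) = 0
  T: −2·[J]_T + [A]_T + 2·[F]_T + [ζ_2]_T + [W]_T = −2·(0) + (0) + 2·(-2) + (0) + (-2) = -6
  I: −2·[J]_I + [A]_I + 2·[F]_I + [ζ_2]_I + [W]_I = −2·(0) + (0) + 2·(0) + (1) + (0) = 1
Net dimensions [M T⁻⁶ I] ≠ [1] — not dimensionless.

no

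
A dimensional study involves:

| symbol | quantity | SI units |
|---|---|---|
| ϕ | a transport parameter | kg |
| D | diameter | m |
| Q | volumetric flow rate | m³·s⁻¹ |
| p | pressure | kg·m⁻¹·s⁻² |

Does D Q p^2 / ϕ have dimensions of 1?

no

Sum the exponent of each base dimension across the product:
  M: −[ϕ]_M + [D]_M + [Q]_M + 2·[p]_M = −(1) + (0) + (0) + 2·(1) = 1
  L: −[ϕ]_L + [D]_L + [Q]_L + 2·[p]_L = −(0) + (1) + (3) + 2·(-1) = 2
  T: −[ϕ]_T + [D]_T + [Q]_T + 2·[p]_T = −(0) + (0) + (-1) + 2·(-2) = -5
Net dimensions [M L² T⁻⁵] ≠ [1] — not dimensionless.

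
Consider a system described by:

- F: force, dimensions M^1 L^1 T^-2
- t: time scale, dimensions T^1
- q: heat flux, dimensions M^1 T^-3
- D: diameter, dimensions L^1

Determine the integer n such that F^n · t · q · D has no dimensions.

-1

Balance the M exponent: (1)·n from F, plus (0) + (1) + (0) = 1 from the rest, must sum to zero.
n + 1 = 0, so n = -1.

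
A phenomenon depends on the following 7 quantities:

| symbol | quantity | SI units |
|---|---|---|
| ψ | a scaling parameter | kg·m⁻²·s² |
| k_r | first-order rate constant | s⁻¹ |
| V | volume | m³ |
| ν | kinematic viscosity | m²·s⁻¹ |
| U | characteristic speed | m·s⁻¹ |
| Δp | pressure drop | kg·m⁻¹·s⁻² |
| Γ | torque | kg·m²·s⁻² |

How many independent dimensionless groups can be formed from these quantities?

4

There are 7 variables and 3 base dimensions (M, L, T).
The dimension matrix has rank 3.
Independent dimensionless groups: 7 − 3 = 4.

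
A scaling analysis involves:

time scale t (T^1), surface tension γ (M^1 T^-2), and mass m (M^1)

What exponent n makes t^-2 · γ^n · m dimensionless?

Balance the M exponent: (1)·n from γ, plus −2·(0) + (1) = 1 from the rest, must sum to zero.
n + 1 = 0, so n = -1.

-1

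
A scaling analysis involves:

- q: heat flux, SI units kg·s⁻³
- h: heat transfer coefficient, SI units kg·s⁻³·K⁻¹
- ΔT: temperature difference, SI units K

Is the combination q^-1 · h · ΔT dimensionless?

Sum the exponent of each base dimension across the product:
  M: −[q]_M + [h]_M + [ΔT]_M = −(1) + (1) + (0) = 0
  L: −[q]_L + [h]_L + [ΔT]_L = −(0) + (0) + (0) = 0
  T: −[q]_T + [h]_T + [ΔT]_T = −(-3) + (-3) + (0) = 0
  Θ: −[q]_Θ + [h]_Θ + [ΔT]_Θ = −(0) + (-1) + (1) = 0
All base exponents vanish — dimensionless.

yes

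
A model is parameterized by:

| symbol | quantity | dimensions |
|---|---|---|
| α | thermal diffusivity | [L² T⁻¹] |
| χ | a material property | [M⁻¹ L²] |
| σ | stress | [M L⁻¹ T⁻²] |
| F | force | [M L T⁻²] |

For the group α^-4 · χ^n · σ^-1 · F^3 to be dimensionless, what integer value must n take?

Balance the M exponent: (-1)·n from χ, plus −4·(0) − (1) + 3·(1) = 2 from the rest, must sum to zero.
−n + 2 = 0, so n = 2.

2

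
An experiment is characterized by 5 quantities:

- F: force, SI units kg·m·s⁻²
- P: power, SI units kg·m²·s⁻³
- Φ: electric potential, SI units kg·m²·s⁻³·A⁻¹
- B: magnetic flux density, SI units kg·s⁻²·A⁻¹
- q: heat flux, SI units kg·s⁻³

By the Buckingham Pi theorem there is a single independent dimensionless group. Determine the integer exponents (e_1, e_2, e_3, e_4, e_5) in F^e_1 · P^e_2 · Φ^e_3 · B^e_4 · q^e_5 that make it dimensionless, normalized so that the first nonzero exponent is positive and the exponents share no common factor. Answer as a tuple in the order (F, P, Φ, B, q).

(2, -3, 2, -2, 1)

M: e_1·(1) + e_2·(1) + e_3·(1) + e_4·(1) + e_5·(1) = 0
L: e_1·(1) + e_2·(2) + e_3·(2) + e_4·(0) + e_5·(0) = 0
T: e_1·(-2) + e_2·(-3) + e_3·(-3) + e_4·(-2) + e_5·(-3) = 0
I: e_1·(0) + e_2·(0) + e_3·(-1) + e_4·(-1) + e_5·(0) = 0
Solving this homogeneous linear system for the smallest-integer solution (first nonzero entry positive) gives (2, -3, 2, -2, 1).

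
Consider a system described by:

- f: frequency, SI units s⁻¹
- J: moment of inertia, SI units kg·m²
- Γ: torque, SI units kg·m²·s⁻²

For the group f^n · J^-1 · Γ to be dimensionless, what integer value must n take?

Balance the T exponent: (-1)·n from f, plus −(0) + (-2) = -2 from the rest, must sum to zero.
−n − 2 = 0, so n = -2.

-2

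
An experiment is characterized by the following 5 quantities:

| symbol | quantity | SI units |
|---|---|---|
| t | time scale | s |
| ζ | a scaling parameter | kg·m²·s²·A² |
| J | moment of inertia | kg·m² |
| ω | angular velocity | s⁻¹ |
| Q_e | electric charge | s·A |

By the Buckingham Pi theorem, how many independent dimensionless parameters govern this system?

There are 5 variables and 4 base dimensions (M, L, T, I).
The dimension matrix has rank 3 (less than 4: the dimension vectors are linearly dependent).
Independent dimensionless groups: 5 − 3 = 2.

2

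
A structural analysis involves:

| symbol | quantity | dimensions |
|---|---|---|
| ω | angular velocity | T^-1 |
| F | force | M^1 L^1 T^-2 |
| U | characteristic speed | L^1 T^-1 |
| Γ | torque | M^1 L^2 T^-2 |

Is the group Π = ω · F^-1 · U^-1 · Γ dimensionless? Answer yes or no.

Sum the exponent of each base dimension across the product:
  M: [ω]_M − [F]_M − [U]_M + [Γ]_M = (0) − (1) − (0) + (1) = 0
  L: [ω]_L − [F]_L − [U]_L + [Γ]_L = (0) − (1) − (1) + (2) = 0
  T: [ω]_T − [F]_T − [U]_T + [Γ]_T = (-1) − (-2) − (-1) + (-2) = 0
All base exponents vanish — dimensionless.

yes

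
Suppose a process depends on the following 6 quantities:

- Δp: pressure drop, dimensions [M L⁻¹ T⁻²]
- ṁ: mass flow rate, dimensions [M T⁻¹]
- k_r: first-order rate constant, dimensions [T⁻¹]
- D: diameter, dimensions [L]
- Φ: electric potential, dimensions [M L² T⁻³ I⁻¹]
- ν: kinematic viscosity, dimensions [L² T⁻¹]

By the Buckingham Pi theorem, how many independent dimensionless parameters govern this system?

There are 6 variables and 4 base dimensions (M, L, T, I).
The dimension matrix has rank 4.
Independent dimensionless groups: 6 − 4 = 2.

2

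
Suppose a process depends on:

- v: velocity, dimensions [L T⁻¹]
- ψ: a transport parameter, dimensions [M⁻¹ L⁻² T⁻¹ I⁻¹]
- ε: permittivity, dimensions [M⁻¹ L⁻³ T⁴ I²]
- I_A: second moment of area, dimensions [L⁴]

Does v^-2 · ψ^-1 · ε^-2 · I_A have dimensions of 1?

Sum the exponent of each base dimension across the product:
  M: −2·[v]_M − [ψ]_M − 2·[ε]_M + [I_A]_M = −2·(0) − (-1) − 2·(-1) + (0) = 3
  L: −2·[v]_L − [ψ]_L − 2·[ε]_L + [I_A]_L = −2·(1) − (-2) − 2·(-3) + (4) = 10
  T: −2·[v]_T − [ψ]_T − 2·[ε]_T + [I_A]_T = −2·(-1) − (-1) − 2·(4) + (0) = -5
  I: −2·[v]_I − [ψ]_I − 2·[ε]_I + [I_A]_I = −2·(0) − (-1) − 2·(2) + (0) = -3
Net dimensions [M³ L¹⁰ T⁻⁵ I⁻³] ≠ [1] — not dimensionless.

no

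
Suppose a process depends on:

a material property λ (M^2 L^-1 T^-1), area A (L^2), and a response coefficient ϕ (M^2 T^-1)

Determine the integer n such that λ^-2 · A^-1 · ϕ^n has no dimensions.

Balance the M exponent: (2)·n from ϕ, plus −2·(2) − (0) = -4 from the rest, must sum to zero.
2n − 4 = 0, so n = 2.

2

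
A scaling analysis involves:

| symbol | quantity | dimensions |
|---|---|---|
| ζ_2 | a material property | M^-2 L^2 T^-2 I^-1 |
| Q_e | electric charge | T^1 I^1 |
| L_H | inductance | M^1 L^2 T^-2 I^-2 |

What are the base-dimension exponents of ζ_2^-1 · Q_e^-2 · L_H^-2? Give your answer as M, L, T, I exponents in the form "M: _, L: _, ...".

M: 0, L: -6, T: 4, I: 3

Collect each base-dimension exponent across the product:
  M: −(-2) − 2·(0) − 2·(1) = 0
  L: −(2) − 2·(0) − 2·(2) = -6
  T: −(-2) − 2·(1) − 2·(-2) = 4
  I: −(-1) − 2·(1) − 2·(-2) = 3
So the dimensions are [L⁻⁶ T⁴ I³].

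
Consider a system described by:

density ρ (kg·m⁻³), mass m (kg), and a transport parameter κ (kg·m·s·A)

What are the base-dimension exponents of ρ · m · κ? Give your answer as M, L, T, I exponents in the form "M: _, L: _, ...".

Collect each base-dimension exponent across the product:
  M: (1) + (1) + (1) = 3
  L: (-3) + (0) + (1) = -2
  T: (0) + (0) + (1) = 1
  I: (0) + (0) + (1) = 1
So the dimensions are [M³ L⁻² T I].

M: 3, L: -2, T: 1, I: 1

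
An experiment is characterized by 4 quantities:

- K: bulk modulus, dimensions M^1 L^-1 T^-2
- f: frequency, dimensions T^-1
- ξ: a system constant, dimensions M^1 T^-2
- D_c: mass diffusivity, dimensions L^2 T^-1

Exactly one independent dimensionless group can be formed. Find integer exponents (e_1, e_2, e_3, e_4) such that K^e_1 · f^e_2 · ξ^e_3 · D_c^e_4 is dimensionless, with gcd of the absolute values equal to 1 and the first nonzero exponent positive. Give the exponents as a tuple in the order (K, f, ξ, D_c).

M: e_1·(1) + e_2·(0) + e_3·(1) + e_4·(0) = 0
L: e_1·(-1) + e_2·(0) + e_3·(0) + e_4·(2) = 0
T: e_1·(-2) + e_2·(-1) + e_3·(-2) + e_4·(-1) = 0
Solving this homogeneous linear system for the smallest-integer solution (first nonzero entry positive) gives (2, -1, -2, 1).

(2, -1, -2, 1)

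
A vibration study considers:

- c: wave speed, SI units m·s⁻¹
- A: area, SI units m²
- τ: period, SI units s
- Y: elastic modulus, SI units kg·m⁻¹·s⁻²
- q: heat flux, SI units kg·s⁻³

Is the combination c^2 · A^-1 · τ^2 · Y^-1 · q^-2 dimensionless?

no

Sum the exponent of each base dimension across the product:
  M: 2·[c]_M − [A]_M + 2·[τ]_M − [Y]_M − 2·[q]_M = 2·(0) − (0) + 2·(0) − (1) − 2·(1) = -3
  L: 2·[c]_L − [A]_L + 2·[τ]_L − [Y]_L − 2·[q]_L = 2·(1) − (2) + 2·(0) − (-1) − 2·(0) = 1
  T: 2·[c]_T − [A]_T + 2·[τ]_T − [Y]_T − 2·[q]_T = 2·(-1) − (0) + 2·(1) − (-2) − 2·(-3) = 8
Net dimensions [M⁻³ L T⁸] ≠ [1] — not dimensionless.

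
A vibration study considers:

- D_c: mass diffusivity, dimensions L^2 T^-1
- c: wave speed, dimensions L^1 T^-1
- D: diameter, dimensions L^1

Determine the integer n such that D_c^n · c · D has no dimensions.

-1

Balance the L exponent: (2)·n from D_c, plus (1) + (1) = 2 from the rest, must sum to zero.
2n + 2 = 0, so n = -1.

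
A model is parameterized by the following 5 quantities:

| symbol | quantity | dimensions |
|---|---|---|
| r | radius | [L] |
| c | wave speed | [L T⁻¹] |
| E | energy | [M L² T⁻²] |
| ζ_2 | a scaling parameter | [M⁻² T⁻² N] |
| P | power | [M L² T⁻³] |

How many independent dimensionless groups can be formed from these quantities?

1

There are 5 variables and 4 base dimensions (M, L, T, N).
The dimension matrix has rank 4.
Independent dimensionless groups: 5 − 4 = 1.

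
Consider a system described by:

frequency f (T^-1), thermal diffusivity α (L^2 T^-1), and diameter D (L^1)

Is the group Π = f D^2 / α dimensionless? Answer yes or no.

yes

Sum the exponent of each base dimension across the product:
  M: [f]_M − [α]_M + 2·[D]_M = (0) − (0) + 2·(0) = 0
  L: [f]_L − [α]_L + 2·[D]_L = (0) − (2) + 2·(1) = 0
  T: [f]_T − [α]_T + 2·[D]_T = (-1) − (-1) + 2·(0) = 0
All base exponents vanish — dimensionless.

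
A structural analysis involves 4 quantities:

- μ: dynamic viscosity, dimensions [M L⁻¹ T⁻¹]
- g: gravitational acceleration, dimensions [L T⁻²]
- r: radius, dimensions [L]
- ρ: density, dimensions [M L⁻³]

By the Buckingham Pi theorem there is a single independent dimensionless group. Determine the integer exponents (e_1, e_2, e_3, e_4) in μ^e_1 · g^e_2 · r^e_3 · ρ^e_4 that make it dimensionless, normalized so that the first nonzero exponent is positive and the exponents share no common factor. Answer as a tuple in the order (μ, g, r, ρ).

(2, -1, -3, -2)

M: e_1·(1) + e_2·(0) + e_3·(0) + e_4·(1) = 0
L: e_1·(-1) + e_2·(1) + e_3·(1) + e_4·(-3) = 0
T: e_1·(-1) + e_2·(-2) + e_3·(0) + e_4·(0) = 0
Solving this homogeneous linear system for the smallest-integer solution (first nonzero entry positive) gives (2, -1, -3, -2).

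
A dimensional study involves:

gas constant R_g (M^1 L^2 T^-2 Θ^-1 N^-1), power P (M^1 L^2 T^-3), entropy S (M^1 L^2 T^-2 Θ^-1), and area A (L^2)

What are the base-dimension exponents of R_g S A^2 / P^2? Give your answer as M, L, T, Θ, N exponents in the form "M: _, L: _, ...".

Collect each base-dimension exponent across the product:
  M: (1) − 2·(1) + (1) + 2·(0) = 0
  L: (2) − 2·(2) + (2) + 2·(2) = 4
  T: (-2) − 2·(-3) + (-2) + 2·(0) = 2
  Θ: (-1) − 2·(0) + (-1) + 2·(0) = -2
  N: (-1) − 2·(0) + (0) + 2·(0) = -1
So the dimensions are [L⁴ T² Θ⁻² N⁻¹].

M: 0, L: 4, T: 2, Θ: -2, N: -1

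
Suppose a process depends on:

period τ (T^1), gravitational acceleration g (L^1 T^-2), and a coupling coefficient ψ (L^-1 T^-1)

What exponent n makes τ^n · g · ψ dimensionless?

Balance the T exponent: (1)·n from τ, plus (-2) + (-1) = -3 from the rest, must sum to zero.
n − 3 = 0, so n = 3.

3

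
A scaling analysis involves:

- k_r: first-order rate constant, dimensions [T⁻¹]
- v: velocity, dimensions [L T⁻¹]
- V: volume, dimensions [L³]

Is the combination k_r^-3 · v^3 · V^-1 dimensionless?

yes

Sum the exponent of each base dimension across the product:
  M: −3·[k_r]_M + 3·[v]_M − [V]_M = −3·(0) + 3·(0) − (0) = 0
  L: −3·[k_r]_L + 3·[v]_L − [V]_L = −3·(0) + 3·(1) − (3) = 0
  T: −3·[k_r]_T + 3·[v]_T − [V]_T = −3·(-1) + 3·(-1) − (0) = 0
All base exponents vanish — dimensionless.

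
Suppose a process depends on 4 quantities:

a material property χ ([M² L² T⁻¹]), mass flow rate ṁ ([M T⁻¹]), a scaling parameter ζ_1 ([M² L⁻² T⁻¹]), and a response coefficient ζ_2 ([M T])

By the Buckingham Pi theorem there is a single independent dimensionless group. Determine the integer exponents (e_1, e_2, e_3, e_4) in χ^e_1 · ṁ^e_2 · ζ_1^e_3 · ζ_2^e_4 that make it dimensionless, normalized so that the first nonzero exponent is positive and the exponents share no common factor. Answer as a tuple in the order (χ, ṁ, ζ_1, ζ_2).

(1, -3, 1, -1)

M: e_1·(2) + e_2·(1) + e_3·(2) + e_4·(1) = 0
L: e_1·(2) + e_2·(0) + e_3·(-2) + e_4·(0) = 0
T: e_1·(-1) + e_2·(-1) + e_3·(-1) + e_4·(1) = 0
Solving this homogeneous linear system for the smallest-integer solution (first nonzero entry positive) gives (1, -3, 1, -1).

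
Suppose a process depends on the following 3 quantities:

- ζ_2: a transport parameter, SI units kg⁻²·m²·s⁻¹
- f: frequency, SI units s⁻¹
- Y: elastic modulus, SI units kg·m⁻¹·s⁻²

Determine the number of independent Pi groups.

1

There are 3 variables and 3 base dimensions (M, L, T).
The dimension matrix has rank 2 (less than 3: the dimension vectors are linearly dependent).
Independent dimensionless groups: 3 − 2 = 1.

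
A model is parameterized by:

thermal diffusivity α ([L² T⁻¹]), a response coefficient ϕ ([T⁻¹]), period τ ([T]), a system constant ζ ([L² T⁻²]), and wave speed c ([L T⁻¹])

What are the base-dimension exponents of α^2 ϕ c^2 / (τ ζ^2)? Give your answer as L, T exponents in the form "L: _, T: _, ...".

L: 2, T: -2

Collect each base-dimension exponent across the product:
  L: 2·(2) + (0) − (0) − 2·(2) + 2·(1) = 2
  T: 2·(-1) + (-1) − (1) − 2·(-2) + 2·(-1) = -2
So the dimensions are [L² T⁻²].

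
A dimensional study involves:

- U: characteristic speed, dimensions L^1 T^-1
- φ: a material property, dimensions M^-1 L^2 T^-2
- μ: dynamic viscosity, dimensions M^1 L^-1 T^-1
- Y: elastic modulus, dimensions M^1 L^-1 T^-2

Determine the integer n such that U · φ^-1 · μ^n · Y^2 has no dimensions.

Balance the M exponent: (1)·n from μ, plus (0) − (-1) + 2·(1) = 3 from the rest, must sum to zero.
n + 3 = 0, so n = -3.

-3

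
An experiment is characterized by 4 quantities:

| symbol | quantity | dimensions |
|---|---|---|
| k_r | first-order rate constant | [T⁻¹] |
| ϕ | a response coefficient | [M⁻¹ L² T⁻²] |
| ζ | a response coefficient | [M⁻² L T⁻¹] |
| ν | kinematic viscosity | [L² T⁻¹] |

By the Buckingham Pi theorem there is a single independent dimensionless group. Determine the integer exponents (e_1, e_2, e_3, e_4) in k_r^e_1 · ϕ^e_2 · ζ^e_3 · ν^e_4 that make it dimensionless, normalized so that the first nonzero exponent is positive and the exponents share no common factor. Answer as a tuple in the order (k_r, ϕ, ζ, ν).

(3, -4, 2, 3)

M: e_1·(0) + e_2·(-1) + e_3·(-2) + e_4·(0) = 0
L: e_1·(0) + e_2·(2) + e_3·(1) + e_4·(2) = 0
T: e_1·(-1) + e_2·(-2) + e_3·(-1) + e_4·(-1) = 0
Solving this homogeneous linear system for the smallest-integer solution (first nonzero entry positive) gives (3, -4, 2, 3).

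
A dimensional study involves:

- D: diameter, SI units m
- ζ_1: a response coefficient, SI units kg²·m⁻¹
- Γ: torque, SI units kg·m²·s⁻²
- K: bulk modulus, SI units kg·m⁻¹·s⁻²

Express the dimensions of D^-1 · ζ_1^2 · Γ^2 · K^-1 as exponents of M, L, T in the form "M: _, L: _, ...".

Collect each base-dimension exponent across the product:
  M: −(0) + 2·(2) + 2·(1) − (1) = 5
  L: −(1) + 2·(-1) + 2·(2) − (-1) = 2
  T: −(0) + 2·(0) + 2·(-2) − (-2) = -2
So the dimensions are [M⁵ L² T⁻²].

M: 5, L: 2, T: -2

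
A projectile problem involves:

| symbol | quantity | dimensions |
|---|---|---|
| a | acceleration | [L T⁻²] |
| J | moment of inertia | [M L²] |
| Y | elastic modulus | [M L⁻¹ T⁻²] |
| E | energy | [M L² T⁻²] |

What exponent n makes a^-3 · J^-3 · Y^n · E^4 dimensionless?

Balance the M exponent: (1)·n from Y, plus −3·(0) − 3·(1) + 4·(1) = 1 from the rest, must sum to zero.
n + 1 = 0, so n = -1.

-1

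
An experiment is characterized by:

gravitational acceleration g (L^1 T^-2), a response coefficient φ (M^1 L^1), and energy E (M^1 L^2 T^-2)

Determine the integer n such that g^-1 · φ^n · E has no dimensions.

-1

Balance the M exponent: (1)·n from φ, plus −(0) + (1) = 1 from the rest, must sum to zero.
n + 1 = 0, so n = -1.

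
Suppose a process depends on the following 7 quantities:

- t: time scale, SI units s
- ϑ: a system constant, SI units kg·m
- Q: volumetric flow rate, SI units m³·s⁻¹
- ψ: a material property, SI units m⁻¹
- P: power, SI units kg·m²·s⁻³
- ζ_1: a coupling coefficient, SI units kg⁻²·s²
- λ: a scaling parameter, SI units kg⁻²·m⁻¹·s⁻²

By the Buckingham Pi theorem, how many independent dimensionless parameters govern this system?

4

There are 7 variables and 3 base dimensions (M, L, T).
The dimension matrix has rank 3.
Independent dimensionless groups: 7 − 3 = 4.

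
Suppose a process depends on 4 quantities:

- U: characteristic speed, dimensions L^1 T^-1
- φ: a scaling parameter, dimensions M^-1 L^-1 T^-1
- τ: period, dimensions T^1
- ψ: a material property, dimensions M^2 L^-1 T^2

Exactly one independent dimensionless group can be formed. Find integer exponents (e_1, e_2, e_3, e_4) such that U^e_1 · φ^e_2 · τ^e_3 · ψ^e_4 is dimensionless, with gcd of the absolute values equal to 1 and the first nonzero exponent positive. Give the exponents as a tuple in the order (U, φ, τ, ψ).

(3, 2, 3, 1)

M: e_1·(0) + e_2·(-1) + e_3·(0) + e_4·(2) = 0
L: e_1·(1) + e_2·(-1) + e_3·(0) + e_4·(-1) = 0
T: e_1·(-1) + e_2·(-1) + e_3·(1) + e_4·(2) = 0
Solving this homogeneous linear system for the smallest-integer solution (first nonzero entry positive) gives (3, 2, 3, 1).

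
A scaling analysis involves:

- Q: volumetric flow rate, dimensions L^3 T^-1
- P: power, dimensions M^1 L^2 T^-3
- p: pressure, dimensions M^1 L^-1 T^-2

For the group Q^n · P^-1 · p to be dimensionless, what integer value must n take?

1

Balance the L exponent: (3)·n from Q, plus −(2) + (-1) = -3 from the rest, must sum to zero.
3n − 3 = 0, so n = 1.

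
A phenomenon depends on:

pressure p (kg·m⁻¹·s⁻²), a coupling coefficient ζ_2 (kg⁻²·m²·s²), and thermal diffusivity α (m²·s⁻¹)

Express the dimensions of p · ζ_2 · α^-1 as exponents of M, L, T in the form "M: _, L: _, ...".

Collect each base-dimension exponent across the product:
  M: (1) + (-2) − (0) = -1
  L: (-1) + (2) − (2) = -1
  T: (-2) + (2) − (-1) = 1
So the dimensions are [M⁻¹ L⁻¹ T].

M: -1, L: -1, T: 1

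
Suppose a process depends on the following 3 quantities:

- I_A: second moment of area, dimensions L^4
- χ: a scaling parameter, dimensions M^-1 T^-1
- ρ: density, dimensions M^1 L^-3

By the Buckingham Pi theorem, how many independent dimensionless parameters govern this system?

There are 3 variables and 3 base dimensions (M, L, T).
The dimension matrix has rank 3.
Independent dimensionless groups: 3 − 3 = 0.

0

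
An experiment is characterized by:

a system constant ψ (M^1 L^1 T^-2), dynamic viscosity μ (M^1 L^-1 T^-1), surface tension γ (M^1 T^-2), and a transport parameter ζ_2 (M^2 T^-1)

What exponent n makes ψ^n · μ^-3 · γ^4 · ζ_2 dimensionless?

-3

Balance the M exponent: (1)·n from ψ, plus −3·(1) + 4·(1) + (2) = 3 from the rest, must sum to zero.
n + 3 = 0, so n = -3.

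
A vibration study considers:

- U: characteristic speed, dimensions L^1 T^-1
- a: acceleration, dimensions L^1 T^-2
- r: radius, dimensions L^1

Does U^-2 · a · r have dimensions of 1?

yes

Sum the exponent of each base dimension across the product:
  L: −2·[U]_L + [a]_L + [r]_L = −2·(1) + (1) + (1) = 0
  T: −2·[U]_T + [a]_T + [r]_T = −2·(-1) + (-2) + (0) = 0
All base exponents vanish — dimensionless.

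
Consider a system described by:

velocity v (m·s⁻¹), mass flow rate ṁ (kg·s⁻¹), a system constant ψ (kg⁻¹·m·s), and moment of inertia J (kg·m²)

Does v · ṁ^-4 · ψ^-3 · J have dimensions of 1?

yes

Sum the exponent of each base dimension across the product:
  M: [v]_M − 4·[ṁ]_M − 3·[ψ]_M + [J]_M = (0) − 4·(1) − 3·(-1) + (1) = 0
  L: [v]_L − 4·[ṁ]_L − 3·[ψ]_L + [J]_L = (1) − 4·(0) − 3·(1) + (2) = 0
  T: [v]_T − 4·[ṁ]_T − 3·[ψ]_T + [J]_T = (-1) − 4·(-1) − 3·(1) + (0) = 0
All base exponents vanish — dimensionless.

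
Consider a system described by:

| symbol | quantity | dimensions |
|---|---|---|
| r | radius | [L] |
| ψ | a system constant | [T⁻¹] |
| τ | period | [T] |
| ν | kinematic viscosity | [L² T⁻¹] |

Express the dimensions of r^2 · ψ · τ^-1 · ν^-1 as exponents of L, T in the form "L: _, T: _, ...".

Collect each base-dimension exponent across the product:
  L: 2·(1) + (0) − (0) − (2) = 0
  T: 2·(0) + (-1) − (1) − (-1) = -1
So the dimensions are [T⁻¹].

L: 0, T: -1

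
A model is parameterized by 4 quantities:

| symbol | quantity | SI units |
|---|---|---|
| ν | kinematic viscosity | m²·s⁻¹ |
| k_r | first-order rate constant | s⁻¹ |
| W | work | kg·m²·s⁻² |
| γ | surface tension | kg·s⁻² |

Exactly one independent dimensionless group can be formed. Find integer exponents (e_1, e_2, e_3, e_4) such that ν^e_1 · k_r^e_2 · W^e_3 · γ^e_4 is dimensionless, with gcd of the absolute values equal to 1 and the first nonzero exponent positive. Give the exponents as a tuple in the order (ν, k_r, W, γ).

M: e_1·(0) + e_2·(0) + e_3·(1) + e_4·(1) = 0
L: e_1·(2) + e_2·(0) + e_3·(2) + e_4·(0) = 0
T: e_1·(-1) + e_2·(-1) + e_3·(-2) + e_4·(-2) = 0
Solving this homogeneous linear system for the smallest-integer solution (first nonzero entry positive) gives (1, -1, -1, 1).

(1, -1, -1, 1)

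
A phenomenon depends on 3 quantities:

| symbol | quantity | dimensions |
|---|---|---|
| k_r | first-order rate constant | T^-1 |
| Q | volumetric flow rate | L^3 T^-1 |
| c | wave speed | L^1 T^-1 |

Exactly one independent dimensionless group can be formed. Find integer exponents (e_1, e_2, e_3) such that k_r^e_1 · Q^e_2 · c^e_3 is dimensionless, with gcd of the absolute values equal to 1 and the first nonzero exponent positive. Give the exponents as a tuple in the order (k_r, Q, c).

(2, 1, -3)

L: e_1·(0) + e_2·(3) + e_3·(1) = 0
T: e_1·(-1) + e_2·(-1) + e_3·(-1) = 0
Solving this homogeneous linear system for the smallest-integer solution (first nonzero entry positive) gives (2, 1, -3).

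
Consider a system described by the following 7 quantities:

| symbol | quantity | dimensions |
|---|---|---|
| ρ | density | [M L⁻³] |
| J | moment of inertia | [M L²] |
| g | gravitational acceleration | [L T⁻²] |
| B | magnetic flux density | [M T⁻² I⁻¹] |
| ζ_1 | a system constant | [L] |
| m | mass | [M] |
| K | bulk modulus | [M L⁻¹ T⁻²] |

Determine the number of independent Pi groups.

3

There are 7 variables and 4 base dimensions (M, L, T, I).
The dimension matrix has rank 4.
Independent dimensionless groups: 7 − 4 = 3.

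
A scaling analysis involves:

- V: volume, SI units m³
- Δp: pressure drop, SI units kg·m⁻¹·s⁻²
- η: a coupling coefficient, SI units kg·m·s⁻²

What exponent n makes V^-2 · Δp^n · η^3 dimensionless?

-3

Balance the M exponent: (1)·n from Δp, plus −2·(0) + 3·(1) = 3 from the rest, must sum to zero.
n + 3 = 0, so n = -3.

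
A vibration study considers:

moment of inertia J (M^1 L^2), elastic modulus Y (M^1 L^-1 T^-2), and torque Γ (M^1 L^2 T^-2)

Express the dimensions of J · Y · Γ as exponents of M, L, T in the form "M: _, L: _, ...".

Collect each base-dimension exponent across the product:
  M: (1) + (1) + (1) = 3
  L: (2) + (-1) + (2) = 3
  T: (0) + (-2) + (-2) = -4
So the dimensions are [M³ L³ T⁻⁴].

M: 3, L: 3, T: -4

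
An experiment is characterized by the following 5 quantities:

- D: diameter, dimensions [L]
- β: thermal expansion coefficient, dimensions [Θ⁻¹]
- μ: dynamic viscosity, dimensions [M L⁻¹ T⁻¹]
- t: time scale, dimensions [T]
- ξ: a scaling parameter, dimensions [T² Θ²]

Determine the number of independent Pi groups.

1

There are 5 variables and 4 base dimensions (M, L, T, Θ).
The dimension matrix has rank 4.
Independent dimensionless groups: 5 − 4 = 1.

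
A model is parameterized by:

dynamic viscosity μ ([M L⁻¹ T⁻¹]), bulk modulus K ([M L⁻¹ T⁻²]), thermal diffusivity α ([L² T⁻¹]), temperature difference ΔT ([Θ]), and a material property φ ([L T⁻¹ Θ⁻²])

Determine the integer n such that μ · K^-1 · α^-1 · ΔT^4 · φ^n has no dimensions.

2

Balance the L exponent: (1)·n from φ, plus (-1) − (-1) − (2) + 4·(0) = -2 from the rest, must sum to zero.
n − 2 = 0, so n = 2.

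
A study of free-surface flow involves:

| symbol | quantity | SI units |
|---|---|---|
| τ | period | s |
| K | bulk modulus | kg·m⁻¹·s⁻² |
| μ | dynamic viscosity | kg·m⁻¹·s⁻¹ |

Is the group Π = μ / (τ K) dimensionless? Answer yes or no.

yes

Sum the exponent of each base dimension across the product:
  M: −[τ]_M − [K]_M + [μ]_M = −(0) − (1) + (1) = 0
  L: −[τ]_L − [K]_L + [μ]_L = −(0) − (-1) + (-1) = 0
  T: −[τ]_T − [K]_T + [μ]_T = −(1) − (-2) + (-1) = 0
All base exponents vanish — dimensionless.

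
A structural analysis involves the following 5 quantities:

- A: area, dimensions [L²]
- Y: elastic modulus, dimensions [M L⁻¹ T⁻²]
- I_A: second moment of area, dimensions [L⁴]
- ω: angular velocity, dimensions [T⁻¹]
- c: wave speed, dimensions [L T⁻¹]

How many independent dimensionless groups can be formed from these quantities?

There are 5 variables and 3 base dimensions (M, L, T).
The dimension matrix has rank 3.
Independent dimensionless groups: 5 − 3 = 2.

2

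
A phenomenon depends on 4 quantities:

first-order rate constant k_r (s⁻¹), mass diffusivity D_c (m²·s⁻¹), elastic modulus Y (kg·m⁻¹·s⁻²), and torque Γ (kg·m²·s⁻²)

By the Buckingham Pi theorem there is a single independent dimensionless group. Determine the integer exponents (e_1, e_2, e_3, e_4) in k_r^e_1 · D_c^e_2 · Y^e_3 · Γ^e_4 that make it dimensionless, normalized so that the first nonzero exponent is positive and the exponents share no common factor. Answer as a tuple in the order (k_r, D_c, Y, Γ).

(3, -3, -2, 2)

M: e_1·(0) + e_2·(0) + e_3·(1) + e_4·(1) = 0
L: e_1·(0) + e_2·(2) + e_3·(-1) + e_4·(2) = 0
T: e_1·(-1) + e_2·(-1) + e_3·(-2) + e_4·(-2) = 0
Solving this homogeneous linear system for the smallest-integer solution (first nonzero entry positive) gives (3, -3, -2, 2).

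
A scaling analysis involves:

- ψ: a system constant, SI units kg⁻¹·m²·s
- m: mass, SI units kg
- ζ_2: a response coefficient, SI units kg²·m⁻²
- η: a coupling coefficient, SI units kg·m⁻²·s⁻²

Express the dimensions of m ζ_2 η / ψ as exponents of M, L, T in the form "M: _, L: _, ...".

M: 5, L: -6, T: -3

Collect each base-dimension exponent across the product:
  M: −(-1) + (1) + (2) + (1) = 5
  L: −(2) + (0) + (-2) + (-2) = -6
  T: −(1) + (0) + (0) + (-2) = -3
So the dimensions are [M⁵ L⁻⁶ T⁻³].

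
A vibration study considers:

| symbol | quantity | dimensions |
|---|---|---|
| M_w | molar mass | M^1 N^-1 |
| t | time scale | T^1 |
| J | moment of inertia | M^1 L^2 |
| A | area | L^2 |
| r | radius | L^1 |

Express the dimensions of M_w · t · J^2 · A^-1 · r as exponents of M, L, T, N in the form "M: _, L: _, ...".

M: 3, L: 3, T: 1, N: -1

Collect each base-dimension exponent across the product:
  M: (1) + (0) + 2·(1) − (0) + (0) = 3
  L: (0) + (0) + 2·(2) − (2) + (1) = 3
  T: (0) + (1) + 2·(0) − (0) + (0) = 1
  N: (-1) + (0) + 2·(0) − (0) + (0) = -1
So the dimensions are [M³ L³ T N⁻¹].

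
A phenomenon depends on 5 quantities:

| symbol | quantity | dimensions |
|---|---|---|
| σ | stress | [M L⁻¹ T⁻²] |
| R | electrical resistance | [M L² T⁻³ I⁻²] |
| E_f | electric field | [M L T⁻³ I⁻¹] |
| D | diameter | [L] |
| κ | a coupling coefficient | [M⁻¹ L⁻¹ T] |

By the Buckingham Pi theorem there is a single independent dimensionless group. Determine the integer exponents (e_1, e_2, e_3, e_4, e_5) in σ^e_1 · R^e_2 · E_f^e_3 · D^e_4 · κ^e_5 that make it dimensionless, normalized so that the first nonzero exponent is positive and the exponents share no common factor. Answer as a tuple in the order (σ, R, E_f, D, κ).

M: e_1·(1) + e_2·(1) + e_3·(1) + e_4·(0) + e_5·(-1) = 0
L: e_1·(-1) + e_2·(2) + e_3·(1) + e_4·(1) + e_5·(-1) = 0
T: e_1·(-2) + e_2·(-3) + e_3·(-3) + e_4·(0) + e_5·(1) = 0
I: e_1·(0) + e_2·(-2) + e_3·(-1) + e_4·(0) + e_5·(0) = 0
Solving this homogeneous linear system for the smallest-integer solution (first nonzero entry positive) gives (2, 1, -2, 3, 1).

(2, 1, -2, 3, 1)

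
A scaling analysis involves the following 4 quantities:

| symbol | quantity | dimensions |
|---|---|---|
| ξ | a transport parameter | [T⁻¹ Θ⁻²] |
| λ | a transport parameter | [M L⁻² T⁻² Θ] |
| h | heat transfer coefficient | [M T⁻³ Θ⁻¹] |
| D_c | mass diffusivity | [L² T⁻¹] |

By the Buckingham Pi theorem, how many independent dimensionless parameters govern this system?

0

There are 4 variables and 4 base dimensions (M, L, T, Θ).
The dimension matrix has rank 4.
Independent dimensionless groups: 4 − 4 = 0.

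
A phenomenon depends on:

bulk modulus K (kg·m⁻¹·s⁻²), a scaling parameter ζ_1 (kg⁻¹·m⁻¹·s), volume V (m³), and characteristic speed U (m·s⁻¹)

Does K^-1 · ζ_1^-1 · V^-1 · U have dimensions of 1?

yes

Sum the exponent of each base dimension across the product:
  M: −[K]_M − [ζ_1]_M − [V]_M + [U]_M = −(1) − (-1) − (0) + (0) = 0
  L: −[K]_L − [ζ_1]_L − [V]_L + [U]_L = −(-1) − (-1) − (3) + (1) = 0
  T: −[K]_T − [ζ_1]_T − [V]_T + [U]_T = −(-2) − (1) − (0) + (-1) = 0
All base exponents vanish — dimensionless.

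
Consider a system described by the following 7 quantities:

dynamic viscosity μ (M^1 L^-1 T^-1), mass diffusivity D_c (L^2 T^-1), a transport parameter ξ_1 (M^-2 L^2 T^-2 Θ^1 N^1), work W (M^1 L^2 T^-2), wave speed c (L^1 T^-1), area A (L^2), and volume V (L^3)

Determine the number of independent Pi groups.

3

There are 7 variables and 5 base dimensions (M, L, T, Θ, N).
The dimension matrix has rank 4 (less than 5: the dimension vectors are linearly dependent).
Independent dimensionless groups: 7 − 4 = 3.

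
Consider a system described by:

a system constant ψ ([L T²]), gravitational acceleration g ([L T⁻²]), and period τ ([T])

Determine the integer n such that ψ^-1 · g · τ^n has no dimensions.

Balance the T exponent: (1)·n from τ, plus −(2) + (-2) = -4 from the rest, must sum to zero.
n − 4 = 0, so n = 4.

4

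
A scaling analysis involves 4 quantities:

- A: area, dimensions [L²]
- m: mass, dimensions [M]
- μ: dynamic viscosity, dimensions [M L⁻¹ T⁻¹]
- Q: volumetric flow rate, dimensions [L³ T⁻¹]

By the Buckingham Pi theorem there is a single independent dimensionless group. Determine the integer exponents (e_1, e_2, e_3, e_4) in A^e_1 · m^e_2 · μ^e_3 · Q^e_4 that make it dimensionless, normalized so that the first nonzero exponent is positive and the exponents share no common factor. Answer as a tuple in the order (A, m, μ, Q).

M: e_1·(0) + e_2·(1) + e_3·(1) + e_4·(0) = 0
L: e_1·(2) + e_2·(0) + e_3·(-1) + e_4·(3) = 0
T: e_1·(0) + e_2·(0) + e_3·(-1) + e_4·(-1) = 0
Solving this homogeneous linear system for the smallest-integer solution (first nonzero entry positive) gives (2, -1, 1, -1).

(2, -1, 1, -1)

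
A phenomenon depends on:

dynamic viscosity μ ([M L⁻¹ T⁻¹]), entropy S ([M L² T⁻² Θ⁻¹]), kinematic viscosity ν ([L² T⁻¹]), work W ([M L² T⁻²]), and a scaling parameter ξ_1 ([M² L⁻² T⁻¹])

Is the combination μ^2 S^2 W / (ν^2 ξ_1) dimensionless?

Sum the exponent of each base dimension across the product:
  M: 2·[μ]_M + 2·[S]_M − 2·[ν]_M + [W]_M − [ξ_1]_M = 2·(1) + 2·(1) − 2·(0) + (1) − (2) = 3
  L: 2·[μ]_L + 2·[S]_L − 2·[ν]_L + [W]_L − [ξ_1]_L = 2·(-1) + 2·(2) − 2·(2) + (2) − (-2) = 2
  T: 2·[μ]_T + 2·[S]_T − 2·[ν]_T + [W]_T − [ξ_1]_T = 2·(-1) + 2·(-2) − 2·(-1) + (-2) − (-1) = -5
  Θ: 2·[μ]_Θ + 2·[S]_Θ − 2·[ν]_Θ + [W]_Θ − [ξ_1]_Θ = 2·(0) + 2·(-1) − 2·(0) + (0) − (0) = -2
Net dimensions [M³ L² T⁻⁵ Θ⁻²] ≠ [1] — not dimensionless.

no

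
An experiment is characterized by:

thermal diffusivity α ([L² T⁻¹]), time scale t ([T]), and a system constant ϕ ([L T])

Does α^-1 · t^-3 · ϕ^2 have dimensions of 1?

yes

Sum the exponent of each base dimension across the product:
  L: −[α]_L − 3·[t]_L + 2·[ϕ]_L = −(2) − 3·(0) + 2·(1) = 0
  T: −[α]_T − 3·[t]_T + 2·[ϕ]_T = −(-1) − 3·(1) + 2·(1) = 0
All base exponents vanish — dimensionless.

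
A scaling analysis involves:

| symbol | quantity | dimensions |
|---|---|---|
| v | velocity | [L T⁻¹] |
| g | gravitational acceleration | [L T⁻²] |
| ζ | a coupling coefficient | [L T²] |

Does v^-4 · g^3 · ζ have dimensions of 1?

yes

Sum the exponent of each base dimension across the product:
  M: −4·[v]_M + 3·[g]_M + [ζ]_M = −4·(0) + 3·(0) + (0) = 0
  L: −4·[v]_L + 3·[g]_L + [ζ]_L = −4·(1) + 3·(1) + (1) = 0
  T: −4·[v]_T + 3·[g]_T + [ζ]_T = −4·(-1) + 3·(-2) + (2) = 0
All base exponents vanish — dimensionless.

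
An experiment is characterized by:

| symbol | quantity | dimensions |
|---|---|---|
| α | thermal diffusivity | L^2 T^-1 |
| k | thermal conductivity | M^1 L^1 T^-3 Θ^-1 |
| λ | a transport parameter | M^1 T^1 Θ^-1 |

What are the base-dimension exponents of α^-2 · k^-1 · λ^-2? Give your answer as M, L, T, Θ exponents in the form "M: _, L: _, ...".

Collect each base-dimension exponent across the product:
  M: −2·(0) − (1) − 2·(1) = -3
  L: −2·(2) − (1) − 2·(0) = -5
  T: −2·(-1) − (-3) − 2·(1) = 3
  Θ: −2·(0) − (-1) − 2·(-1) = 3
So the dimensions are [M⁻³ L⁻⁵ T³ Θ³].

M: -3, L: -5, T: 3, Θ: 3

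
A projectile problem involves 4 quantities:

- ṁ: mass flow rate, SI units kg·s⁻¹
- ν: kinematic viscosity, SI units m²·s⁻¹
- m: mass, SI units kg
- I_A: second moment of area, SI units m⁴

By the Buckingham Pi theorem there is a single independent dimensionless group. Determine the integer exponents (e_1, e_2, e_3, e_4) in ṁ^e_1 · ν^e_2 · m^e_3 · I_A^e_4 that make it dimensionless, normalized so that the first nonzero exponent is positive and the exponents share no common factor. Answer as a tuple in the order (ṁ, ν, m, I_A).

(2, -2, -2, 1)

M: e_1·(1) + e_2·(0) + e_3·(1) + e_4·(0) = 0
L: e_1·(0) + e_2·(2) + e_3·(0) + e_4·(4) = 0
T: e_1·(-1) + e_2·(-1) + e_3·(0) + e_4·(0) = 0
Solving this homogeneous linear system for the smallest-integer solution (first nonzero entry positive) gives (2, -2, -2, 1).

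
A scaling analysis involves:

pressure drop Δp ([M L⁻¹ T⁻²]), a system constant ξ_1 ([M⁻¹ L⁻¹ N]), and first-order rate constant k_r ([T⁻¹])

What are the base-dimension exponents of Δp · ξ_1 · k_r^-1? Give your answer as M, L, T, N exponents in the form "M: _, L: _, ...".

M: 0, L: -2, T: -1, N: 1

Collect each base-dimension exponent across the product:
  M: (1) + (-1) − (0) = 0
  L: (-1) + (-1) − (0) = -2
  T: (-2) + (0) − (-1) = -1
  N: (0) + (1) − (0) = 1
So the dimensions are [L⁻² T⁻¹ N].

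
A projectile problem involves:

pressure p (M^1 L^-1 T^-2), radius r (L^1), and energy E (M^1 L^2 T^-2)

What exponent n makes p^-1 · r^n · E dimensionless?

-3

Balance the L exponent: (1)·n from r, plus −(-1) + (2) = 3 from the rest, must sum to zero.
n + 3 = 0, so n = -3.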